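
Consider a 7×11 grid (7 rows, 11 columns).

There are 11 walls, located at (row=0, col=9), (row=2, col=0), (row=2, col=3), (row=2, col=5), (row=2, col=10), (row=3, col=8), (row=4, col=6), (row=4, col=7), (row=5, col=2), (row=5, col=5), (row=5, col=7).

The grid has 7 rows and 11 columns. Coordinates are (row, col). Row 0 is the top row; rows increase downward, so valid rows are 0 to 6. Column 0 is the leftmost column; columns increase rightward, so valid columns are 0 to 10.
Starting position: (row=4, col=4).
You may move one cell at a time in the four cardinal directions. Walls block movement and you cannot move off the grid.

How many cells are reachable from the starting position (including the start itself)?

Answer: Reachable cells: 66

Derivation:
BFS flood-fill from (row=4, col=4):
  Distance 0: (row=4, col=4)
  Distance 1: (row=3, col=4), (row=4, col=3), (row=4, col=5), (row=5, col=4)
  Distance 2: (row=2, col=4), (row=3, col=3), (row=3, col=5), (row=4, col=2), (row=5, col=3), (row=6, col=4)
  Distance 3: (row=1, col=4), (row=3, col=2), (row=3, col=6), (row=4, col=1), (row=6, col=3), (row=6, col=5)
  Distance 4: (row=0, col=4), (row=1, col=3), (row=1, col=5), (row=2, col=2), (row=2, col=6), (row=3, col=1), (row=3, col=7), (row=4, col=0), (row=5, col=1), (row=6, col=2), (row=6, col=6)
  Distance 5: (row=0, col=3), (row=0, col=5), (row=1, col=2), (row=1, col=6), (row=2, col=1), (row=2, col=7), (row=3, col=0), (row=5, col=0), (row=5, col=6), (row=6, col=1), (row=6, col=7)
  Distance 6: (row=0, col=2), (row=0, col=6), (row=1, col=1), (row=1, col=7), (row=2, col=8), (row=6, col=0), (row=6, col=8)
  Distance 7: (row=0, col=1), (row=0, col=7), (row=1, col=0), (row=1, col=8), (row=2, col=9), (row=5, col=8), (row=6, col=9)
  Distance 8: (row=0, col=0), (row=0, col=8), (row=1, col=9), (row=3, col=9), (row=4, col=8), (row=5, col=9), (row=6, col=10)
  Distance 9: (row=1, col=10), (row=3, col=10), (row=4, col=9), (row=5, col=10)
  Distance 10: (row=0, col=10), (row=4, col=10)
Total reachable: 66 (grid has 66 open cells total)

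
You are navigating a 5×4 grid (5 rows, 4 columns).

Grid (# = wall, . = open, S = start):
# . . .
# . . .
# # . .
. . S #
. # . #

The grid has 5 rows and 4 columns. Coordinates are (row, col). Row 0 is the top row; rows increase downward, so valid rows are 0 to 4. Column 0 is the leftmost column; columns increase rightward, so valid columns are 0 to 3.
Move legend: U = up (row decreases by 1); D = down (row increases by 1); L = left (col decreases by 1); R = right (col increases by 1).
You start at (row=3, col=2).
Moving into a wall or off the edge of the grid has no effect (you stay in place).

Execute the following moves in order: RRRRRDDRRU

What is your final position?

Answer: Final position: (row=3, col=2)

Derivation:
Start: (row=3, col=2)
  [×5]R (right): blocked, stay at (row=3, col=2)
  D (down): (row=3, col=2) -> (row=4, col=2)
  D (down): blocked, stay at (row=4, col=2)
  R (right): blocked, stay at (row=4, col=2)
  R (right): blocked, stay at (row=4, col=2)
  U (up): (row=4, col=2) -> (row=3, col=2)
Final: (row=3, col=2)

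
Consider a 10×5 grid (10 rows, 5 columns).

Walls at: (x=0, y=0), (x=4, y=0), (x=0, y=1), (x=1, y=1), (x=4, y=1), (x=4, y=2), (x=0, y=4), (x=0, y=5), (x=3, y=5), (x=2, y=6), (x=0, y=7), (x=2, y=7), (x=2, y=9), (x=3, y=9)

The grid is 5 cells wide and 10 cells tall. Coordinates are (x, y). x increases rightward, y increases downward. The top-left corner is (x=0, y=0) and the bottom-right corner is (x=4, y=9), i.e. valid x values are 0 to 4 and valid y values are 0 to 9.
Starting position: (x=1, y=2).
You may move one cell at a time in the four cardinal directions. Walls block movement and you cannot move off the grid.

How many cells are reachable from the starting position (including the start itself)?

Answer: Reachable cells: 36

Derivation:
BFS flood-fill from (x=1, y=2):
  Distance 0: (x=1, y=2)
  Distance 1: (x=0, y=2), (x=2, y=2), (x=1, y=3)
  Distance 2: (x=2, y=1), (x=3, y=2), (x=0, y=3), (x=2, y=3), (x=1, y=4)
  Distance 3: (x=2, y=0), (x=3, y=1), (x=3, y=3), (x=2, y=4), (x=1, y=5)
  Distance 4: (x=1, y=0), (x=3, y=0), (x=4, y=3), (x=3, y=4), (x=2, y=5), (x=1, y=6)
  Distance 5: (x=4, y=4), (x=0, y=6), (x=1, y=7)
  Distance 6: (x=4, y=5), (x=1, y=8)
  Distance 7: (x=4, y=6), (x=0, y=8), (x=2, y=8), (x=1, y=9)
  Distance 8: (x=3, y=6), (x=4, y=7), (x=3, y=8), (x=0, y=9)
  Distance 9: (x=3, y=7), (x=4, y=8)
  Distance 10: (x=4, y=9)
Total reachable: 36 (grid has 36 open cells total)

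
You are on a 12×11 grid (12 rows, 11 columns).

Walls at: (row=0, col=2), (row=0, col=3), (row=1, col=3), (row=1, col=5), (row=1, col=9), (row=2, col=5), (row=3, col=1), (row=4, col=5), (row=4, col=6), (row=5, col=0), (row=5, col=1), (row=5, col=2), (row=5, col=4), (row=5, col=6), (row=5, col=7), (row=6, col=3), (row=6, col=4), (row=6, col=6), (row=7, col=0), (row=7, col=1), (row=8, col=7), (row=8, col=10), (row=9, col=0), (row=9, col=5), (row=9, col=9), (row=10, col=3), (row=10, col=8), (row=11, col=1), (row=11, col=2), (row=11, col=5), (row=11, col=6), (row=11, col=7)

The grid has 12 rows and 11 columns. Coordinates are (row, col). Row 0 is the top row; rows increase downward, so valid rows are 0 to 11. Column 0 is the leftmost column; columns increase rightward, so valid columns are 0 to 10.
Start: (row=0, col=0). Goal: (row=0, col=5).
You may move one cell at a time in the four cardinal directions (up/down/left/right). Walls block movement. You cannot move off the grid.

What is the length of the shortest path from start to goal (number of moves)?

Answer: Shortest path length: 9

Derivation:
BFS from (row=0, col=0) until reaching (row=0, col=5):
  Distance 0: (row=0, col=0)
  Distance 1: (row=0, col=1), (row=1, col=0)
  Distance 2: (row=1, col=1), (row=2, col=0)
  Distance 3: (row=1, col=2), (row=2, col=1), (row=3, col=0)
  Distance 4: (row=2, col=2), (row=4, col=0)
  Distance 5: (row=2, col=3), (row=3, col=2), (row=4, col=1)
  Distance 6: (row=2, col=4), (row=3, col=3), (row=4, col=2)
  Distance 7: (row=1, col=4), (row=3, col=4), (row=4, col=3)
  Distance 8: (row=0, col=4), (row=3, col=5), (row=4, col=4), (row=5, col=3)
  Distance 9: (row=0, col=5), (row=3, col=6)  <- goal reached here
One shortest path (9 moves): (row=0, col=0) -> (row=0, col=1) -> (row=1, col=1) -> (row=1, col=2) -> (row=2, col=2) -> (row=2, col=3) -> (row=2, col=4) -> (row=1, col=4) -> (row=0, col=4) -> (row=0, col=5)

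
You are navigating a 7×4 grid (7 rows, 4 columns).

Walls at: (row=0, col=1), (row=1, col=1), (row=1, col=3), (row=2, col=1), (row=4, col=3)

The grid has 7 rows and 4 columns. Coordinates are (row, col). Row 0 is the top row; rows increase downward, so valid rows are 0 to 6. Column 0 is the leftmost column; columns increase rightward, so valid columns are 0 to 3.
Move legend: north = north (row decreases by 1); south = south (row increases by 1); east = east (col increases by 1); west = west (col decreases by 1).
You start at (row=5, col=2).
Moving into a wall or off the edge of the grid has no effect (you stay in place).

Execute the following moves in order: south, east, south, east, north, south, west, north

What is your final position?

Start: (row=5, col=2)
  south (south): (row=5, col=2) -> (row=6, col=2)
  east (east): (row=6, col=2) -> (row=6, col=3)
  south (south): blocked, stay at (row=6, col=3)
  east (east): blocked, stay at (row=6, col=3)
  north (north): (row=6, col=3) -> (row=5, col=3)
  south (south): (row=5, col=3) -> (row=6, col=3)
  west (west): (row=6, col=3) -> (row=6, col=2)
  north (north): (row=6, col=2) -> (row=5, col=2)
Final: (row=5, col=2)

Answer: Final position: (row=5, col=2)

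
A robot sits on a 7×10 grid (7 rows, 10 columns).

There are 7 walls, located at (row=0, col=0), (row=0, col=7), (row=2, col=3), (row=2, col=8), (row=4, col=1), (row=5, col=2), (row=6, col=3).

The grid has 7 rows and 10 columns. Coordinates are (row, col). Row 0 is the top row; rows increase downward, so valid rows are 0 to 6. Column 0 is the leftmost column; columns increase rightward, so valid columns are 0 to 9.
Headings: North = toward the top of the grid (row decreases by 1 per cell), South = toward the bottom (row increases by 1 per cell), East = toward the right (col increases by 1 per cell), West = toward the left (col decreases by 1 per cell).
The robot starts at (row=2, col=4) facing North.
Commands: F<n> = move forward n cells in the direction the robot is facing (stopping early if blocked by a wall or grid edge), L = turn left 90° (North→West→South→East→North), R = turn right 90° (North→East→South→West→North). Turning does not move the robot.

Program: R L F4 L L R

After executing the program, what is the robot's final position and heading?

Answer: Final position: (row=0, col=4), facing West

Derivation:
Start: (row=2, col=4), facing North
  R: turn right, now facing East
  L: turn left, now facing North
  F4: move forward 2/4 (blocked), now at (row=0, col=4)
  L: turn left, now facing West
  L: turn left, now facing South
  R: turn right, now facing West
Final: (row=0, col=4), facing West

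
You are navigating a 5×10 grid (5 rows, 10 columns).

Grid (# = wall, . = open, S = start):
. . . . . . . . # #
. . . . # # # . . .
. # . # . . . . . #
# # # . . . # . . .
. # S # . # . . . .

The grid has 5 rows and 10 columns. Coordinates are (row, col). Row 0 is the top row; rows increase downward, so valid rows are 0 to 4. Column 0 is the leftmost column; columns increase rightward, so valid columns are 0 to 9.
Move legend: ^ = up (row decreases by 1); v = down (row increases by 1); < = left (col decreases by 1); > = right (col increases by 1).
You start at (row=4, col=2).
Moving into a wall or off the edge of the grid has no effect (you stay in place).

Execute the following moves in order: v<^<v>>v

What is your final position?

Answer: Final position: (row=4, col=2)

Derivation:
Start: (row=4, col=2)
  v (down): blocked, stay at (row=4, col=2)
  < (left): blocked, stay at (row=4, col=2)
  ^ (up): blocked, stay at (row=4, col=2)
  < (left): blocked, stay at (row=4, col=2)
  v (down): blocked, stay at (row=4, col=2)
  > (right): blocked, stay at (row=4, col=2)
  > (right): blocked, stay at (row=4, col=2)
  v (down): blocked, stay at (row=4, col=2)
Final: (row=4, col=2)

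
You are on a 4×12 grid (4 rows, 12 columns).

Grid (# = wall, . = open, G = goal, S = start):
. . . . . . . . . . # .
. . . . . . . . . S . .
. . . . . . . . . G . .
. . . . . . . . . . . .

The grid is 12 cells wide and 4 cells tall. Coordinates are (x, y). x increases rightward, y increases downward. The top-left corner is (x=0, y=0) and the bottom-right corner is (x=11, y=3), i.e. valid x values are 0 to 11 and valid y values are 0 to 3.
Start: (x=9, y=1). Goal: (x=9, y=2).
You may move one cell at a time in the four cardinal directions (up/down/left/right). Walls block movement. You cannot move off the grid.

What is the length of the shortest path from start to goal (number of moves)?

BFS from (x=9, y=1) until reaching (x=9, y=2):
  Distance 0: (x=9, y=1)
  Distance 1: (x=9, y=0), (x=8, y=1), (x=10, y=1), (x=9, y=2)  <- goal reached here
One shortest path (1 moves): (x=9, y=1) -> (x=9, y=2)

Answer: Shortest path length: 1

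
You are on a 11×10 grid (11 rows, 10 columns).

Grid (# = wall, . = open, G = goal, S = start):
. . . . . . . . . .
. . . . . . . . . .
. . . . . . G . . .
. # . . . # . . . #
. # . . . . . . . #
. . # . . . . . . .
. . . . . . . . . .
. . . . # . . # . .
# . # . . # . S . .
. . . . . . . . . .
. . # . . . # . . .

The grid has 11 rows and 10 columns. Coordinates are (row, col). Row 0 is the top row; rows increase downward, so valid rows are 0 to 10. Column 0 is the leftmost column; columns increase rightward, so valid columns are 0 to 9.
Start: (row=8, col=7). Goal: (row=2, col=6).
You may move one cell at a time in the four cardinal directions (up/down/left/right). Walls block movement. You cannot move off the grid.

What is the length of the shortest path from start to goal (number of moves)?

BFS from (row=8, col=7) until reaching (row=2, col=6):
  Distance 0: (row=8, col=7)
  Distance 1: (row=8, col=6), (row=8, col=8), (row=9, col=7)
  Distance 2: (row=7, col=6), (row=7, col=8), (row=8, col=9), (row=9, col=6), (row=9, col=8), (row=10, col=7)
  Distance 3: (row=6, col=6), (row=6, col=8), (row=7, col=5), (row=7, col=9), (row=9, col=5), (row=9, col=9), (row=10, col=8)
  Distance 4: (row=5, col=6), (row=5, col=8), (row=6, col=5), (row=6, col=7), (row=6, col=9), (row=9, col=4), (row=10, col=5), (row=10, col=9)
  Distance 5: (row=4, col=6), (row=4, col=8), (row=5, col=5), (row=5, col=7), (row=5, col=9), (row=6, col=4), (row=8, col=4), (row=9, col=3), (row=10, col=4)
  Distance 6: (row=3, col=6), (row=3, col=8), (row=4, col=5), (row=4, col=7), (row=5, col=4), (row=6, col=3), (row=8, col=3), (row=9, col=2), (row=10, col=3)
  Distance 7: (row=2, col=6), (row=2, col=8), (row=3, col=7), (row=4, col=4), (row=5, col=3), (row=6, col=2), (row=7, col=3), (row=9, col=1)  <- goal reached here
One shortest path (7 moves): (row=8, col=7) -> (row=8, col=6) -> (row=7, col=6) -> (row=6, col=6) -> (row=5, col=6) -> (row=4, col=6) -> (row=3, col=6) -> (row=2, col=6)

Answer: Shortest path length: 7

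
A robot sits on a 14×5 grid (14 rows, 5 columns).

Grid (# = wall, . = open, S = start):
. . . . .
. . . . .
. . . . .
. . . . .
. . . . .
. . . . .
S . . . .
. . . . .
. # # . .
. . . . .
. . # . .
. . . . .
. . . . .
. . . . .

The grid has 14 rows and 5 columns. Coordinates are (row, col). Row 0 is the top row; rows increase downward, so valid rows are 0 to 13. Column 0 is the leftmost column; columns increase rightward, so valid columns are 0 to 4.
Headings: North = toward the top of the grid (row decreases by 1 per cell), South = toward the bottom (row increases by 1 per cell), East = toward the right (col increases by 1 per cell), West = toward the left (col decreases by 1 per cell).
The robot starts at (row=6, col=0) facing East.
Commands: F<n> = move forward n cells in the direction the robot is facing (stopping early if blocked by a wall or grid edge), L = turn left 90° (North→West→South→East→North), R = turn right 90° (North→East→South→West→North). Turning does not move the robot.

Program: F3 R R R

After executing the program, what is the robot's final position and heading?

Answer: Final position: (row=6, col=3), facing North

Derivation:
Start: (row=6, col=0), facing East
  F3: move forward 3, now at (row=6, col=3)
  R: turn right, now facing South
  R: turn right, now facing West
  R: turn right, now facing North
Final: (row=6, col=3), facing North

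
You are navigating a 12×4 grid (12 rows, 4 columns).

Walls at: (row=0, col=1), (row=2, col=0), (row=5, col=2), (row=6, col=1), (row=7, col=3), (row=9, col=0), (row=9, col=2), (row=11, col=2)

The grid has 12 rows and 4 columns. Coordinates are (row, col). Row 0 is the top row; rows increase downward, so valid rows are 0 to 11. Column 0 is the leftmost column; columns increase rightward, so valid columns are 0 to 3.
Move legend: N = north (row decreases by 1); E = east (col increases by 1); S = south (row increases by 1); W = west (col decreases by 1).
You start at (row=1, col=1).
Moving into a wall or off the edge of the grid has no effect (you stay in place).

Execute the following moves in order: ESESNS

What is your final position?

Start: (row=1, col=1)
  E (east): (row=1, col=1) -> (row=1, col=2)
  S (south): (row=1, col=2) -> (row=2, col=2)
  E (east): (row=2, col=2) -> (row=2, col=3)
  S (south): (row=2, col=3) -> (row=3, col=3)
  N (north): (row=3, col=3) -> (row=2, col=3)
  S (south): (row=2, col=3) -> (row=3, col=3)
Final: (row=3, col=3)

Answer: Final position: (row=3, col=3)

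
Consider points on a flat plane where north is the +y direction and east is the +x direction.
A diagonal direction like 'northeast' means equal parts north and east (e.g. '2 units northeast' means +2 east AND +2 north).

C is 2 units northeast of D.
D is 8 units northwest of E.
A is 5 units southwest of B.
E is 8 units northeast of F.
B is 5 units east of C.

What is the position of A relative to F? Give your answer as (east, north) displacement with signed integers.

Answer: A is at (east=2, north=13) relative to F.

Derivation:
Place F at the origin (east=0, north=0).
  E is 8 units northeast of F: delta (east=+8, north=+8); E at (east=8, north=8).
  D is 8 units northwest of E: delta (east=-8, north=+8); D at (east=0, north=16).
  C is 2 units northeast of D: delta (east=+2, north=+2); C at (east=2, north=18).
  B is 5 units east of C: delta (east=+5, north=+0); B at (east=7, north=18).
  A is 5 units southwest of B: delta (east=-5, north=-5); A at (east=2, north=13).
Therefore A relative to F: (east=2, north=13).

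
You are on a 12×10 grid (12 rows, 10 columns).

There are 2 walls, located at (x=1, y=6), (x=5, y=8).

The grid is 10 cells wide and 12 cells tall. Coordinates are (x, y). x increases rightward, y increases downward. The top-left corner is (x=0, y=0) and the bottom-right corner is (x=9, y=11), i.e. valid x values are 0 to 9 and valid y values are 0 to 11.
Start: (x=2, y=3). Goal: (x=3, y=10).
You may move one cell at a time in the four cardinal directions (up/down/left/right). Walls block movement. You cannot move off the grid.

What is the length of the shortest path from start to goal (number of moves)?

Answer: Shortest path length: 8

Derivation:
BFS from (x=2, y=3) until reaching (x=3, y=10):
  Distance 0: (x=2, y=3)
  Distance 1: (x=2, y=2), (x=1, y=3), (x=3, y=3), (x=2, y=4)
  Distance 2: (x=2, y=1), (x=1, y=2), (x=3, y=2), (x=0, y=3), (x=4, y=3), (x=1, y=4), (x=3, y=4), (x=2, y=5)
  Distance 3: (x=2, y=0), (x=1, y=1), (x=3, y=1), (x=0, y=2), (x=4, y=2), (x=5, y=3), (x=0, y=4), (x=4, y=4), (x=1, y=5), (x=3, y=5), (x=2, y=6)
  Distance 4: (x=1, y=0), (x=3, y=0), (x=0, y=1), (x=4, y=1), (x=5, y=2), (x=6, y=3), (x=5, y=4), (x=0, y=5), (x=4, y=5), (x=3, y=6), (x=2, y=7)
  Distance 5: (x=0, y=0), (x=4, y=0), (x=5, y=1), (x=6, y=2), (x=7, y=3), (x=6, y=4), (x=5, y=5), (x=0, y=6), (x=4, y=6), (x=1, y=7), (x=3, y=7), (x=2, y=8)
  Distance 6: (x=5, y=0), (x=6, y=1), (x=7, y=2), (x=8, y=3), (x=7, y=4), (x=6, y=5), (x=5, y=6), (x=0, y=7), (x=4, y=7), (x=1, y=8), (x=3, y=8), (x=2, y=9)
  Distance 7: (x=6, y=0), (x=7, y=1), (x=8, y=2), (x=9, y=3), (x=8, y=4), (x=7, y=5), (x=6, y=6), (x=5, y=7), (x=0, y=8), (x=4, y=8), (x=1, y=9), (x=3, y=9), (x=2, y=10)
  Distance 8: (x=7, y=0), (x=8, y=1), (x=9, y=2), (x=9, y=4), (x=8, y=5), (x=7, y=6), (x=6, y=7), (x=0, y=9), (x=4, y=9), (x=1, y=10), (x=3, y=10), (x=2, y=11)  <- goal reached here
One shortest path (8 moves): (x=2, y=3) -> (x=3, y=3) -> (x=3, y=4) -> (x=3, y=5) -> (x=3, y=6) -> (x=3, y=7) -> (x=3, y=8) -> (x=3, y=9) -> (x=3, y=10)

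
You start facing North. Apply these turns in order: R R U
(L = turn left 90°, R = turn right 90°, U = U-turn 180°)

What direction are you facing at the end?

Start: North
  R (right (90° clockwise)) -> East
  R (right (90° clockwise)) -> South
  U (U-turn (180°)) -> North
Final: North

Answer: Final heading: North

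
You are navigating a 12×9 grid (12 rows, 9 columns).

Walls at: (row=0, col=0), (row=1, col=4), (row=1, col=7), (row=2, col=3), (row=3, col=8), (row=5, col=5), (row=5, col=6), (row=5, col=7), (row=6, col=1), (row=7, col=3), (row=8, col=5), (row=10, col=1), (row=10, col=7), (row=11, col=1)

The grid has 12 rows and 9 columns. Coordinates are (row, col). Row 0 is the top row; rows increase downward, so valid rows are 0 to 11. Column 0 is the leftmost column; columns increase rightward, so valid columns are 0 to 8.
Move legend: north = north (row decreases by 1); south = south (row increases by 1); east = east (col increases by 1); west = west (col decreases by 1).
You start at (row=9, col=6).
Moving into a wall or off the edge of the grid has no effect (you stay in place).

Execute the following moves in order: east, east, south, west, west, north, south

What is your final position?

Answer: Final position: (row=10, col=8)

Derivation:
Start: (row=9, col=6)
  east (east): (row=9, col=6) -> (row=9, col=7)
  east (east): (row=9, col=7) -> (row=9, col=8)
  south (south): (row=9, col=8) -> (row=10, col=8)
  west (west): blocked, stay at (row=10, col=8)
  west (west): blocked, stay at (row=10, col=8)
  north (north): (row=10, col=8) -> (row=9, col=8)
  south (south): (row=9, col=8) -> (row=10, col=8)
Final: (row=10, col=8)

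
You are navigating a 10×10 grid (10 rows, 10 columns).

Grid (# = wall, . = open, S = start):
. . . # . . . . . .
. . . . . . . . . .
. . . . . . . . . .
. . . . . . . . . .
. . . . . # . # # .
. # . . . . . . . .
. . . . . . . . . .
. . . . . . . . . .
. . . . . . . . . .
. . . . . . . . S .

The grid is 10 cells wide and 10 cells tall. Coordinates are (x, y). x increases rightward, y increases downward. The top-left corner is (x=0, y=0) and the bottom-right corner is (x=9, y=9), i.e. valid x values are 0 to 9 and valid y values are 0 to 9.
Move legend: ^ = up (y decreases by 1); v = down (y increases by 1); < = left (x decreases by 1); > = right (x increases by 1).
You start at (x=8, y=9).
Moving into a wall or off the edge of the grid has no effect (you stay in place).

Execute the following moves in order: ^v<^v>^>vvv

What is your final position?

Answer: Final position: (x=9, y=9)

Derivation:
Start: (x=8, y=9)
  ^ (up): (x=8, y=9) -> (x=8, y=8)
  v (down): (x=8, y=8) -> (x=8, y=9)
  < (left): (x=8, y=9) -> (x=7, y=9)
  ^ (up): (x=7, y=9) -> (x=7, y=8)
  v (down): (x=7, y=8) -> (x=7, y=9)
  > (right): (x=7, y=9) -> (x=8, y=9)
  ^ (up): (x=8, y=9) -> (x=8, y=8)
  > (right): (x=8, y=8) -> (x=9, y=8)
  v (down): (x=9, y=8) -> (x=9, y=9)
  v (down): blocked, stay at (x=9, y=9)
  v (down): blocked, stay at (x=9, y=9)
Final: (x=9, y=9)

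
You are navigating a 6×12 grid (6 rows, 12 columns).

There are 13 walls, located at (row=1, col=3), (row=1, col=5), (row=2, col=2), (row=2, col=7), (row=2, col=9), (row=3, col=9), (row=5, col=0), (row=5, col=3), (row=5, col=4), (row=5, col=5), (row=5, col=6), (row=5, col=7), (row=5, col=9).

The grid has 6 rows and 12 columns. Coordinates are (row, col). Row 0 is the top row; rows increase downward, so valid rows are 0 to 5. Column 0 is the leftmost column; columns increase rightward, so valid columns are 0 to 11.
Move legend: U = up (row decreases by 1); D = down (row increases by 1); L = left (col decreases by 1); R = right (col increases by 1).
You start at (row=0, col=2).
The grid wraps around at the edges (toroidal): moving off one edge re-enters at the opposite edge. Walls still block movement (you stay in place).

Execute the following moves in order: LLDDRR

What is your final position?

Answer: Final position: (row=2, col=1)

Derivation:
Start: (row=0, col=2)
  L (left): (row=0, col=2) -> (row=0, col=1)
  L (left): (row=0, col=1) -> (row=0, col=0)
  D (down): (row=0, col=0) -> (row=1, col=0)
  D (down): (row=1, col=0) -> (row=2, col=0)
  R (right): (row=2, col=0) -> (row=2, col=1)
  R (right): blocked, stay at (row=2, col=1)
Final: (row=2, col=1)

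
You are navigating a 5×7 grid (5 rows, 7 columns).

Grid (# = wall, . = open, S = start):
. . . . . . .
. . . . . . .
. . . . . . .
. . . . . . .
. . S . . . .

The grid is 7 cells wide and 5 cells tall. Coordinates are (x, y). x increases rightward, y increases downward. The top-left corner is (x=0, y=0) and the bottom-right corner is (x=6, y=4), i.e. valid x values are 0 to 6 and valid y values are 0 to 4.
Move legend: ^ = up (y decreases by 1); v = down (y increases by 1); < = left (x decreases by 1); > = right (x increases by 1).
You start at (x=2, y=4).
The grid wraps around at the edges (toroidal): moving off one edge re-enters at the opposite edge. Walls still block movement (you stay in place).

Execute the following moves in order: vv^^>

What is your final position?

Start: (x=2, y=4)
  v (down): (x=2, y=4) -> (x=2, y=0)
  v (down): (x=2, y=0) -> (x=2, y=1)
  ^ (up): (x=2, y=1) -> (x=2, y=0)
  ^ (up): (x=2, y=0) -> (x=2, y=4)
  > (right): (x=2, y=4) -> (x=3, y=4)
Final: (x=3, y=4)

Answer: Final position: (x=3, y=4)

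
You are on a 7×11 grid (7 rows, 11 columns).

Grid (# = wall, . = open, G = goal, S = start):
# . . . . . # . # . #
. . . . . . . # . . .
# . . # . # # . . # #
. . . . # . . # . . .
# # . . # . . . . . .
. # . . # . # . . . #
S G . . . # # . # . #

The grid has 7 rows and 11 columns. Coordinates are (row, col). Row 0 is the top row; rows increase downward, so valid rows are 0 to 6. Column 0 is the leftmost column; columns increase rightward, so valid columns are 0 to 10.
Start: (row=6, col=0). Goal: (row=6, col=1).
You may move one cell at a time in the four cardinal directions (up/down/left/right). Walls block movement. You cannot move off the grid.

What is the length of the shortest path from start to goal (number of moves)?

BFS from (row=6, col=0) until reaching (row=6, col=1):
  Distance 0: (row=6, col=0)
  Distance 1: (row=5, col=0), (row=6, col=1)  <- goal reached here
One shortest path (1 moves): (row=6, col=0) -> (row=6, col=1)

Answer: Shortest path length: 1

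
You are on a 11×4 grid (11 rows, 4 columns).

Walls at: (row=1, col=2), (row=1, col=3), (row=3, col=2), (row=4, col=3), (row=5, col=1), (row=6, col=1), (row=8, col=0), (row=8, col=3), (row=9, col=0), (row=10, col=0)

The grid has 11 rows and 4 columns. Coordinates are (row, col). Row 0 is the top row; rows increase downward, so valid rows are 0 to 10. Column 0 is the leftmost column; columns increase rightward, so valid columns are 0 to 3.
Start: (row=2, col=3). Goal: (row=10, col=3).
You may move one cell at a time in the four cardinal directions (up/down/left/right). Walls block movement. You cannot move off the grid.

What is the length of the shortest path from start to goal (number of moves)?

Answer: Shortest path length: 12

Derivation:
BFS from (row=2, col=3) until reaching (row=10, col=3):
  Distance 0: (row=2, col=3)
  Distance 1: (row=2, col=2), (row=3, col=3)
  Distance 2: (row=2, col=1)
  Distance 3: (row=1, col=1), (row=2, col=0), (row=3, col=1)
  Distance 4: (row=0, col=1), (row=1, col=0), (row=3, col=0), (row=4, col=1)
  Distance 5: (row=0, col=0), (row=0, col=2), (row=4, col=0), (row=4, col=2)
  Distance 6: (row=0, col=3), (row=5, col=0), (row=5, col=2)
  Distance 7: (row=5, col=3), (row=6, col=0), (row=6, col=2)
  Distance 8: (row=6, col=3), (row=7, col=0), (row=7, col=2)
  Distance 9: (row=7, col=1), (row=7, col=3), (row=8, col=2)
  Distance 10: (row=8, col=1), (row=9, col=2)
  Distance 11: (row=9, col=1), (row=9, col=3), (row=10, col=2)
  Distance 12: (row=10, col=1), (row=10, col=3)  <- goal reached here
One shortest path (12 moves): (row=2, col=3) -> (row=2, col=2) -> (row=2, col=1) -> (row=3, col=1) -> (row=4, col=1) -> (row=4, col=2) -> (row=5, col=2) -> (row=6, col=2) -> (row=7, col=2) -> (row=8, col=2) -> (row=9, col=2) -> (row=9, col=3) -> (row=10, col=3)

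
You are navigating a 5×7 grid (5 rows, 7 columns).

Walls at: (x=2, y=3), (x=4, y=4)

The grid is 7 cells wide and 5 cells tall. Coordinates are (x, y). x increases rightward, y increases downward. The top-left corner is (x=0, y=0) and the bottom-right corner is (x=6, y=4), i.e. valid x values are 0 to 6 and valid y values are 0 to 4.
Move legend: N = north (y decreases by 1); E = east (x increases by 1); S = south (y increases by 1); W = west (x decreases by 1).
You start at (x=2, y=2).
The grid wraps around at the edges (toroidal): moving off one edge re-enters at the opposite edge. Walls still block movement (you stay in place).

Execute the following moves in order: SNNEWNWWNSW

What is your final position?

Start: (x=2, y=2)
  S (south): blocked, stay at (x=2, y=2)
  N (north): (x=2, y=2) -> (x=2, y=1)
  N (north): (x=2, y=1) -> (x=2, y=0)
  E (east): (x=2, y=0) -> (x=3, y=0)
  W (west): (x=3, y=0) -> (x=2, y=0)
  N (north): (x=2, y=0) -> (x=2, y=4)
  W (west): (x=2, y=4) -> (x=1, y=4)
  W (west): (x=1, y=4) -> (x=0, y=4)
  N (north): (x=0, y=4) -> (x=0, y=3)
  S (south): (x=0, y=3) -> (x=0, y=4)
  W (west): (x=0, y=4) -> (x=6, y=4)
Final: (x=6, y=4)

Answer: Final position: (x=6, y=4)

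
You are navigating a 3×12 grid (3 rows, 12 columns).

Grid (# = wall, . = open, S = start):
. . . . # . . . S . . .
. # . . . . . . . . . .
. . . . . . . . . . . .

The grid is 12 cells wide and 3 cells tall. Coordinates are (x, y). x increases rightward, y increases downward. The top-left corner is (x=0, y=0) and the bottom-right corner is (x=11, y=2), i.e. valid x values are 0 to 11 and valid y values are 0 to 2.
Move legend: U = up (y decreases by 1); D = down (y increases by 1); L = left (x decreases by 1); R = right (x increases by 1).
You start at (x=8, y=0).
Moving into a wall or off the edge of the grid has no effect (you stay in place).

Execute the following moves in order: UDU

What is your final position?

Start: (x=8, y=0)
  U (up): blocked, stay at (x=8, y=0)
  D (down): (x=8, y=0) -> (x=8, y=1)
  U (up): (x=8, y=1) -> (x=8, y=0)
Final: (x=8, y=0)

Answer: Final position: (x=8, y=0)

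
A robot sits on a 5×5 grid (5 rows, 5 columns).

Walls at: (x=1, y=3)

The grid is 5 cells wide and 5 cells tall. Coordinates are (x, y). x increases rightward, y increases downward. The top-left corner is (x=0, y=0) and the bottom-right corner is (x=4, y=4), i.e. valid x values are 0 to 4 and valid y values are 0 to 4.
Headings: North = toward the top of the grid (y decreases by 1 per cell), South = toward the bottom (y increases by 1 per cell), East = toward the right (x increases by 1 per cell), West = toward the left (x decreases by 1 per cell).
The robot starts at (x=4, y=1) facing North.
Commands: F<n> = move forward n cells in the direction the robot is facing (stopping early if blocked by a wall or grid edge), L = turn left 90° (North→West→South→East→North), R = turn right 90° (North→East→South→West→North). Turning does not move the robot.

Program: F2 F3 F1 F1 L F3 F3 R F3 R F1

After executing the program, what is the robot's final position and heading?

Answer: Final position: (x=1, y=0), facing East

Derivation:
Start: (x=4, y=1), facing North
  F2: move forward 1/2 (blocked), now at (x=4, y=0)
  F3: move forward 0/3 (blocked), now at (x=4, y=0)
  F1: move forward 0/1 (blocked), now at (x=4, y=0)
  F1: move forward 0/1 (blocked), now at (x=4, y=0)
  L: turn left, now facing West
  F3: move forward 3, now at (x=1, y=0)
  F3: move forward 1/3 (blocked), now at (x=0, y=0)
  R: turn right, now facing North
  F3: move forward 0/3 (blocked), now at (x=0, y=0)
  R: turn right, now facing East
  F1: move forward 1, now at (x=1, y=0)
Final: (x=1, y=0), facing East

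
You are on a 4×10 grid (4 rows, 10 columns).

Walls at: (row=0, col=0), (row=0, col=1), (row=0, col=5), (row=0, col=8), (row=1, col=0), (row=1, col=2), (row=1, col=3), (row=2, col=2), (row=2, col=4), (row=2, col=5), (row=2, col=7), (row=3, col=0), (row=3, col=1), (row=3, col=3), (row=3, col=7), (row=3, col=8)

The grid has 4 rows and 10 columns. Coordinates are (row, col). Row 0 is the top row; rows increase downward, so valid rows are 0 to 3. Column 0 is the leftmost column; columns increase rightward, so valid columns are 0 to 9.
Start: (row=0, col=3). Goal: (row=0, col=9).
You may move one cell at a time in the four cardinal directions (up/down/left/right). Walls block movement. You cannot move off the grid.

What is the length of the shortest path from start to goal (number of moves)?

BFS from (row=0, col=3) until reaching (row=0, col=9):
  Distance 0: (row=0, col=3)
  Distance 1: (row=0, col=2), (row=0, col=4)
  Distance 2: (row=1, col=4)
  Distance 3: (row=1, col=5)
  Distance 4: (row=1, col=6)
  Distance 5: (row=0, col=6), (row=1, col=7), (row=2, col=6)
  Distance 6: (row=0, col=7), (row=1, col=8), (row=3, col=6)
  Distance 7: (row=1, col=9), (row=2, col=8), (row=3, col=5)
  Distance 8: (row=0, col=9), (row=2, col=9), (row=3, col=4)  <- goal reached here
One shortest path (8 moves): (row=0, col=3) -> (row=0, col=4) -> (row=1, col=4) -> (row=1, col=5) -> (row=1, col=6) -> (row=1, col=7) -> (row=1, col=8) -> (row=1, col=9) -> (row=0, col=9)

Answer: Shortest path length: 8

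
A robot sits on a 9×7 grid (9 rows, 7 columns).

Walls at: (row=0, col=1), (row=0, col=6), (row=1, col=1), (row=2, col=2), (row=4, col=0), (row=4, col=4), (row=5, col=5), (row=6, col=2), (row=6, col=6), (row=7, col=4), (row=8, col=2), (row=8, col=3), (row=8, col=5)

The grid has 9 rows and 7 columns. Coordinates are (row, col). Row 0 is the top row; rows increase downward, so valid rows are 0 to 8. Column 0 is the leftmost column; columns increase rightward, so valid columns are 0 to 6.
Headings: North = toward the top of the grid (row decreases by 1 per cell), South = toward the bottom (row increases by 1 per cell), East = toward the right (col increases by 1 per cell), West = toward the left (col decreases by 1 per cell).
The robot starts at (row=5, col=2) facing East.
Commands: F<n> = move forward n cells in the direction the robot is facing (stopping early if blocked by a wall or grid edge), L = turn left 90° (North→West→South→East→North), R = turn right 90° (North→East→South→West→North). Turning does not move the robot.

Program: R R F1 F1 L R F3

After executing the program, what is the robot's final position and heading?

Start: (row=5, col=2), facing East
  R: turn right, now facing South
  R: turn right, now facing West
  F1: move forward 1, now at (row=5, col=1)
  F1: move forward 1, now at (row=5, col=0)
  L: turn left, now facing South
  R: turn right, now facing West
  F3: move forward 0/3 (blocked), now at (row=5, col=0)
Final: (row=5, col=0), facing West

Answer: Final position: (row=5, col=0), facing West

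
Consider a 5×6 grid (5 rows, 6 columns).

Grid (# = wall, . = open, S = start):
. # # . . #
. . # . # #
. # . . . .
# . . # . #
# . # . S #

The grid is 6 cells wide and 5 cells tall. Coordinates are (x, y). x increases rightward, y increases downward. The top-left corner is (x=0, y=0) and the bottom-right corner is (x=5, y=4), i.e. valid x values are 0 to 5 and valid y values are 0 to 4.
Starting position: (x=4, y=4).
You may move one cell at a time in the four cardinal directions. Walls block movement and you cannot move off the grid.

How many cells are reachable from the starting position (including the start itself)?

Answer: Reachable cells: 13

Derivation:
BFS flood-fill from (x=4, y=4):
  Distance 0: (x=4, y=4)
  Distance 1: (x=4, y=3), (x=3, y=4)
  Distance 2: (x=4, y=2)
  Distance 3: (x=3, y=2), (x=5, y=2)
  Distance 4: (x=3, y=1), (x=2, y=2)
  Distance 5: (x=3, y=0), (x=2, y=3)
  Distance 6: (x=4, y=0), (x=1, y=3)
  Distance 7: (x=1, y=4)
Total reachable: 13 (grid has 17 open cells total)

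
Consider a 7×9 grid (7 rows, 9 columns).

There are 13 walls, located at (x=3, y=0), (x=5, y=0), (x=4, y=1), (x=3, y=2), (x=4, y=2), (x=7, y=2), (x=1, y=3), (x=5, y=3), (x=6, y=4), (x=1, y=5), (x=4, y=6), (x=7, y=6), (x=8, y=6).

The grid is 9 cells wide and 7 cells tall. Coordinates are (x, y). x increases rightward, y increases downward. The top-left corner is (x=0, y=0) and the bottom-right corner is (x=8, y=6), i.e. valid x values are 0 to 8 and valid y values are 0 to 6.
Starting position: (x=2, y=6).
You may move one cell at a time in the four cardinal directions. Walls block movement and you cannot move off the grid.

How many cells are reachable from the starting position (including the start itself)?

BFS flood-fill from (x=2, y=6):
  Distance 0: (x=2, y=6)
  Distance 1: (x=2, y=5), (x=1, y=6), (x=3, y=6)
  Distance 2: (x=2, y=4), (x=3, y=5), (x=0, y=6)
  Distance 3: (x=2, y=3), (x=1, y=4), (x=3, y=4), (x=0, y=5), (x=4, y=5)
  Distance 4: (x=2, y=2), (x=3, y=3), (x=0, y=4), (x=4, y=4), (x=5, y=5)
  Distance 5: (x=2, y=1), (x=1, y=2), (x=0, y=3), (x=4, y=3), (x=5, y=4), (x=6, y=5), (x=5, y=6)
  Distance 6: (x=2, y=0), (x=1, y=1), (x=3, y=1), (x=0, y=2), (x=7, y=5), (x=6, y=6)
  Distance 7: (x=1, y=0), (x=0, y=1), (x=7, y=4), (x=8, y=5)
  Distance 8: (x=0, y=0), (x=7, y=3), (x=8, y=4)
  Distance 9: (x=6, y=3), (x=8, y=3)
  Distance 10: (x=6, y=2), (x=8, y=2)
  Distance 11: (x=6, y=1), (x=8, y=1), (x=5, y=2)
  Distance 12: (x=6, y=0), (x=8, y=0), (x=5, y=1), (x=7, y=1)
  Distance 13: (x=7, y=0)
Total reachable: 49 (grid has 50 open cells total)

Answer: Reachable cells: 49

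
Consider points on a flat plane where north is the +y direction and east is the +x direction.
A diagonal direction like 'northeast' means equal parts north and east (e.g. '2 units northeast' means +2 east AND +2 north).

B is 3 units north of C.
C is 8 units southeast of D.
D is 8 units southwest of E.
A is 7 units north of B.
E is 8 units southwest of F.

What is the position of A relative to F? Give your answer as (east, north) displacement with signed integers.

Place F at the origin (east=0, north=0).
  E is 8 units southwest of F: delta (east=-8, north=-8); E at (east=-8, north=-8).
  D is 8 units southwest of E: delta (east=-8, north=-8); D at (east=-16, north=-16).
  C is 8 units southeast of D: delta (east=+8, north=-8); C at (east=-8, north=-24).
  B is 3 units north of C: delta (east=+0, north=+3); B at (east=-8, north=-21).
  A is 7 units north of B: delta (east=+0, north=+7); A at (east=-8, north=-14).
Therefore A relative to F: (east=-8, north=-14).

Answer: A is at (east=-8, north=-14) relative to F.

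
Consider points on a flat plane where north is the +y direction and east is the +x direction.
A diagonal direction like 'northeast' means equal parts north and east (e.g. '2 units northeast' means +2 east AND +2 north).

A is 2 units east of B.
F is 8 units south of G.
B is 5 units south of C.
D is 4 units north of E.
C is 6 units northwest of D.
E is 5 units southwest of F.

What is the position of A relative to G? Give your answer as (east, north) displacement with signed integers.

Place G at the origin (east=0, north=0).
  F is 8 units south of G: delta (east=+0, north=-8); F at (east=0, north=-8).
  E is 5 units southwest of F: delta (east=-5, north=-5); E at (east=-5, north=-13).
  D is 4 units north of E: delta (east=+0, north=+4); D at (east=-5, north=-9).
  C is 6 units northwest of D: delta (east=-6, north=+6); C at (east=-11, north=-3).
  B is 5 units south of C: delta (east=+0, north=-5); B at (east=-11, north=-8).
  A is 2 units east of B: delta (east=+2, north=+0); A at (east=-9, north=-8).
Therefore A relative to G: (east=-9, north=-8).

Answer: A is at (east=-9, north=-8) relative to G.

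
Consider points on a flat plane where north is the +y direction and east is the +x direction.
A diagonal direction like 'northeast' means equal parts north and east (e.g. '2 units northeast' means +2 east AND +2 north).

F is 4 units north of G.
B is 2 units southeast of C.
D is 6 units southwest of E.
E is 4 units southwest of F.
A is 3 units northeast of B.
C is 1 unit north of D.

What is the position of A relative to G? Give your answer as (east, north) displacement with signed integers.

Place G at the origin (east=0, north=0).
  F is 4 units north of G: delta (east=+0, north=+4); F at (east=0, north=4).
  E is 4 units southwest of F: delta (east=-4, north=-4); E at (east=-4, north=0).
  D is 6 units southwest of E: delta (east=-6, north=-6); D at (east=-10, north=-6).
  C is 1 unit north of D: delta (east=+0, north=+1); C at (east=-10, north=-5).
  B is 2 units southeast of C: delta (east=+2, north=-2); B at (east=-8, north=-7).
  A is 3 units northeast of B: delta (east=+3, north=+3); A at (east=-5, north=-4).
Therefore A relative to G: (east=-5, north=-4).

Answer: A is at (east=-5, north=-4) relative to G.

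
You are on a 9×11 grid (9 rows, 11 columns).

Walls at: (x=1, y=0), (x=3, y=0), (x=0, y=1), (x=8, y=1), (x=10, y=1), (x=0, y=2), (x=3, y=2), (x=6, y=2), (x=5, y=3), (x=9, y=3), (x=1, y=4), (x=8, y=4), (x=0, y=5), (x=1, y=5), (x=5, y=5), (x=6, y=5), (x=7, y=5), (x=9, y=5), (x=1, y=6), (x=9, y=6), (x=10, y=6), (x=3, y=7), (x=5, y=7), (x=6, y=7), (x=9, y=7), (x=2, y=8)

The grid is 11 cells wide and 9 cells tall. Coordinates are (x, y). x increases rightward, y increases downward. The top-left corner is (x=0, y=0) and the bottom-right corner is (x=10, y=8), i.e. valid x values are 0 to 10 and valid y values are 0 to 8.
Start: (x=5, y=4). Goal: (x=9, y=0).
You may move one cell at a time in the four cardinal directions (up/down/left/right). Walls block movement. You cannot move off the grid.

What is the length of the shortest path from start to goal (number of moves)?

Answer: Shortest path length: 8

Derivation:
BFS from (x=5, y=4) until reaching (x=9, y=0):
  Distance 0: (x=5, y=4)
  Distance 1: (x=4, y=4), (x=6, y=4)
  Distance 2: (x=4, y=3), (x=6, y=3), (x=3, y=4), (x=7, y=4), (x=4, y=5)
  Distance 3: (x=4, y=2), (x=3, y=3), (x=7, y=3), (x=2, y=4), (x=3, y=5), (x=4, y=6)
  Distance 4: (x=4, y=1), (x=5, y=2), (x=7, y=2), (x=2, y=3), (x=8, y=3), (x=2, y=5), (x=3, y=6), (x=5, y=6), (x=4, y=7)
  Distance 5: (x=4, y=0), (x=3, y=1), (x=5, y=1), (x=7, y=1), (x=2, y=2), (x=8, y=2), (x=1, y=3), (x=2, y=6), (x=6, y=6), (x=4, y=8)
  Distance 6: (x=5, y=0), (x=7, y=0), (x=2, y=1), (x=6, y=1), (x=1, y=2), (x=9, y=2), (x=0, y=3), (x=7, y=6), (x=2, y=7), (x=3, y=8), (x=5, y=8)
  Distance 7: (x=2, y=0), (x=6, y=0), (x=8, y=0), (x=1, y=1), (x=9, y=1), (x=10, y=2), (x=0, y=4), (x=8, y=6), (x=1, y=7), (x=7, y=7), (x=6, y=8)
  Distance 8: (x=9, y=0), (x=10, y=3), (x=8, y=5), (x=0, y=7), (x=8, y=7), (x=1, y=8), (x=7, y=8)  <- goal reached here
One shortest path (8 moves): (x=5, y=4) -> (x=6, y=4) -> (x=7, y=4) -> (x=7, y=3) -> (x=8, y=3) -> (x=8, y=2) -> (x=9, y=2) -> (x=9, y=1) -> (x=9, y=0)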